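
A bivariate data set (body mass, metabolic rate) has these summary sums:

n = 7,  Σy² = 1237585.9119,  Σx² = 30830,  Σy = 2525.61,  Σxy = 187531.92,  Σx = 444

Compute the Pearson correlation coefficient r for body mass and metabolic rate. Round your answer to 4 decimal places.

Sxx = Σx² − (Σx)²/n = 30830 − 28162.285714 = 2667.714286
Sxy = Σxy − (Σx)(Σy)/n = 187531.92 − 160195.834286 = 27336.085714
Syy = Σy² − (Σy)²/n = 1237585.9119 − 911243.696014 = 326342.215886
r = Sxy/√(Sxx·Syy) = 27336.085714/√(870587791.349975) = 27336.085714/29505.724722 = 0.926467

0.9265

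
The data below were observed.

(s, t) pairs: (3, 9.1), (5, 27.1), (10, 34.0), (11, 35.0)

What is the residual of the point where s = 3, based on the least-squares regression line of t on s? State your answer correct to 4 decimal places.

n = 4, Σx = 29, Σy = 105.2, Σxy = 887.8, Σx² = 255
Sxx = Σx² − (Σx)²/n = 255 − 210.25 = 44.75
Sxy = Σxy − (Σx)(Σy)/n = 887.8 − 762.7 = 125.1
b = Sxy/Sxx = 125.1/44.75 = 2.795531
a = ȳ − b·x̄ = 26.3 − 2.795531·7.25 = 6.032402
ŷ(3) = 6.032402 + 2.795531·3 = 14.418994
residual = y − ŷ = 9.1 − 14.418994 = -5.318994

-5.3190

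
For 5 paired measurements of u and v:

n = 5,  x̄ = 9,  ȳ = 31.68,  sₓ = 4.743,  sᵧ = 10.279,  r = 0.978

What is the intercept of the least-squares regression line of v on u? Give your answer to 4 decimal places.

b = r · sᵧ/sₓ = 0.978 · 10.279/4.743 = 2.119515
a = ȳ − b·x̄ = 31.68 − 2.119515·9 = 12.604361

12.6044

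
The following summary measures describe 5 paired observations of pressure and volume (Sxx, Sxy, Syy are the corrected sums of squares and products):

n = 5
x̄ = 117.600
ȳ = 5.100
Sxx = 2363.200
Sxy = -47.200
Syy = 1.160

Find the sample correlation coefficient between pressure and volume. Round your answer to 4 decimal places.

-0.9015

r = Sxy/√(Sxx·Syy) = -47.2/√(2741.312) = -47.2/52.357540 = -0.901494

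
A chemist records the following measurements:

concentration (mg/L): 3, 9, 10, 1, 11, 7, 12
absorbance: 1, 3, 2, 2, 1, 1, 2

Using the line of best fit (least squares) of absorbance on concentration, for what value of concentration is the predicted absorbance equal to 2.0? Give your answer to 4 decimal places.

n = 7, Σx = 53, Σy = 12, Σxy = 94, Σx² = 505
Sxx = Σx² − (Σx)²/n = 505 − 401.285714 = 103.714286
Sxy = Σxy − (Σx)(Σy)/n = 94 − 90.857143 = 3.142857
b = Sxy/Sxx = 3.142857/103.714286 = 0.030303
a = ȳ − b·x̄ = 1.714286 − 0.030303·7.571429 = 1.484848
Set a + b·x = 2.0: x = (2.0 − 1.484848) / 0.030303 = 17

17.0000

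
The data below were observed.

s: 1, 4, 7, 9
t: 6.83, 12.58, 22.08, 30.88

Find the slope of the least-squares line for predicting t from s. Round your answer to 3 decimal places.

2.985

n = 4, Σx = 21, Σy = 72.37, Σxy = 489.63, Σx² = 147
Sxx = Σx² − (Σx)²/n = 147 − 110.25 = 36.75
Sxy = Σxy − (Σx)(Σy)/n = 489.63 − 379.9425 = 109.6875
b = Sxy/Sxx = 109.6875/36.75 = 2.984694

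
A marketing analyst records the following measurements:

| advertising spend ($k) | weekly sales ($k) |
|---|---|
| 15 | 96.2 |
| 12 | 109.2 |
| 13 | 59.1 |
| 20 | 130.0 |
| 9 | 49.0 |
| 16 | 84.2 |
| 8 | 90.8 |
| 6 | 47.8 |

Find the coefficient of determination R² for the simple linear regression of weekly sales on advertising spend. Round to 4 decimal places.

n = 8, Σx = 99, Σy = 666.3, Σxy = 8923.1, Σx² = 1375, Σy² = 61592.01
Sxx = Σx² − (Σx)²/n = 1375 − 1225.125 = 149.875
Sxy = Σxy − (Σx)(Σy)/n = 8923.1 − 8245.4625 = 677.6375
Syy = Σy² − (Σy)²/n = 61592.01 − 55494.46125 = 6097.54875
R² = Sxy²/(Sxx·Syy) = (677.6375)²/(149.875·6097.54875) = 0.502470

0.5025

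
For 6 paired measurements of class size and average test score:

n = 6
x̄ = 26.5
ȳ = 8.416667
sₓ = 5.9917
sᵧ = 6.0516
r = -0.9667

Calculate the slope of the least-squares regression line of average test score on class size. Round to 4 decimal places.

-0.9764

b = r · sᵧ/sₓ = -0.9667 · 6.0516/5.9917 = -0.976364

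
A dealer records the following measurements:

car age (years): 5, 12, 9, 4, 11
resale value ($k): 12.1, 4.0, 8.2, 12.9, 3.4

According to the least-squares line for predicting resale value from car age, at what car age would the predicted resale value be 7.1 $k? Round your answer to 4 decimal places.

9.0409

n = 5, Σx = 41, Σy = 40.6, Σxy = 271.3, Σx² = 387
Sxx = Σx² − (Σx)²/n = 387 − 336.2 = 50.8
Sxy = Σxy − (Σx)(Σy)/n = 271.3 − 332.92 = -61.62
b = Sxy/Sxx = -61.62/50.8 = -1.212992
a = ȳ − b·x̄ = 8.12 − (-1.212992)·8.2 = 18.066535
Set a + b·x = 7.1: x = (7.1 − 18.066535) / (-1.212992) = 9.040896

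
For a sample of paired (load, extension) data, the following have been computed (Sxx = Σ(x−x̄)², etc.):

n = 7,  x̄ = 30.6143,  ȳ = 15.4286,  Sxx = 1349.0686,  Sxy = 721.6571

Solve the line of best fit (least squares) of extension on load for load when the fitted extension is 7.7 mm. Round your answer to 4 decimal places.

16.1664

b = Sxy/Sxx = 721.6571/1349.0686 = 0.534930
a = ȳ − b·x̄ = 15.4286 − 0.534930·30.6143 = -0.947904
Set a + b·x = 7.7: x = (7.7 − (-0.947904)) / 0.534930 = 16.166425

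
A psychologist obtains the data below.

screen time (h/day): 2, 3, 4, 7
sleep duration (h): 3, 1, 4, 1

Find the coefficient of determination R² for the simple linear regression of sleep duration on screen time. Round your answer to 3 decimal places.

n = 4, Σx = 16, Σy = 9, Σxy = 32, Σx² = 78, Σy² = 27
Sxx = Σx² − (Σx)²/n = 78 − 64 = 14
Sxy = Σxy − (Σx)(Σy)/n = 32 − 36 = -4
Syy = Σy² − (Σy)²/n = 27 − 20.25 = 6.75
R² = Sxy²/(Sxx·Syy) = (-4)²/(14·6.75) = 0.169312

0.169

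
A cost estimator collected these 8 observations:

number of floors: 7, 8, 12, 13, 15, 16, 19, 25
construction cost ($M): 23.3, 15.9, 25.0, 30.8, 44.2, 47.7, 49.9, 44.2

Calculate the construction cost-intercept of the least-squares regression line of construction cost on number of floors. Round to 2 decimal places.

n = 8, Σx = 115, Σy = 281, Σxy = 4470, Σx² = 1893
Sxx = Σx² − (Σx)²/n = 1893 − 1653.125 = 239.875
Sxy = Σxy − (Σx)(Σy)/n = 4470 − 4039.375 = 430.625
b = Sxy/Sxx = 430.625/239.875 = 1.795206
a = ȳ − b·x̄ = 35.125 − 1.795206·14.375 = 9.318916

9.32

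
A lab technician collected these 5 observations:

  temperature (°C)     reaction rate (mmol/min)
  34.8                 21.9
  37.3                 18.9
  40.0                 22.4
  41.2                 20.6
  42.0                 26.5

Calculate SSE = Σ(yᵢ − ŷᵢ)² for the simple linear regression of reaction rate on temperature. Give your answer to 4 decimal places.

24.2783

n = 5, Σx = 195.3, Σy = 110.3, Σxy = 4324.81, Σx² = 7663.77, Σy² = 2465.19
Sxx = Σx² − (Σx)²/n = 7663.77 − 7628.418 = 35.352
Sxy = Σxy − (Σx)(Σy)/n = 4324.81 − 4308.318 = 16.492
Syy = Σy² − (Σy)²/n = 2465.19 − 2433.218 = 31.972
b = Sxy/Sxx = 16.492/35.352 = 0.466508
SSE = Syy − b·Sxy = 31.972 − 0.466508·16.492 = 24.278346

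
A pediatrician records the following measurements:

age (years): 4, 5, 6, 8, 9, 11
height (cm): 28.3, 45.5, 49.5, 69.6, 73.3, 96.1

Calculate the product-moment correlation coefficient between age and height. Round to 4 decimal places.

0.9911

n = 6, Σx = 43, Σy = 362.3, Σxy = 2911.3, Σx² = 343, Σy² = 24773.65
Sxx = Σx² − (Σx)²/n = 343 − 308.166667 = 34.833333
Sxy = Σxy − (Σx)(Σy)/n = 2911.3 − 2596.483333 = 314.816667
Syy = Σy² − (Σy)²/n = 24773.65 − 21876.881667 = 2896.768333
r = Sxy/√(Sxx·Syy) = 314.816667/√(100904.096944) = 314.816667/317.654052 = 0.991068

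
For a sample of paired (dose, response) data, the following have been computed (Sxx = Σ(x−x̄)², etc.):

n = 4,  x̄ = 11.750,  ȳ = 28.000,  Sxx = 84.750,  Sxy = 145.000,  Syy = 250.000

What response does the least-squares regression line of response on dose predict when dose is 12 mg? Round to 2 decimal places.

b = Sxy/Sxx = 145/84.75 = 1.710914
a = ȳ − b·x̄ = 28 − 1.710914·11.75 = 7.896755
ŷ(12) = a + b·12 = 7.896755 + 1.710914·12 = 28.427729

28.43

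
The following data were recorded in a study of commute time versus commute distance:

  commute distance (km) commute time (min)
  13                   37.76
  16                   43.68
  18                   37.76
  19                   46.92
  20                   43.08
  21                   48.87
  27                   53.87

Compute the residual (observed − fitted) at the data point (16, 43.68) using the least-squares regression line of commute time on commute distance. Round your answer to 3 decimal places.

n = 7, Σx = 134, Σy = 311.94, Σxy = 6103.28, Σx² = 2680
Sxx = Σx² − (Σx)²/n = 2680 − 2565.142857 = 114.857143
Sxy = Σxy − (Σx)(Σy)/n = 6103.28 − 5971.422857 = 131.857143
b = Sxy/Sxx = 131.857143/114.857143 = 1.148010
a = ȳ − b·x̄ = 44.562857 − 1.148010·19.142857 = 22.586667
ŷ(16) = 22.586667 + 1.148010·16 = 40.954826
residual = y − ŷ = 43.68 − 40.954826 = 2.725174

2.725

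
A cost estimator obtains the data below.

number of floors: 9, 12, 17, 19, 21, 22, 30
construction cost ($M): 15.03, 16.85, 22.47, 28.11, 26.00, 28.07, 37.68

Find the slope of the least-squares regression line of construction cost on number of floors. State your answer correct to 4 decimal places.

n = 7, Σx = 130, Σy = 174.21, Σxy = 3547.49, Σx² = 2700
Sxx = Σx² − (Σx)²/n = 2700 − 2414.285714 = 285.714286
Sxy = Σxy − (Σx)(Σy)/n = 3547.49 − 3235.328571 = 312.161429
b = Sxy/Sxx = 312.161429/285.714286 = 1.092565

1.0926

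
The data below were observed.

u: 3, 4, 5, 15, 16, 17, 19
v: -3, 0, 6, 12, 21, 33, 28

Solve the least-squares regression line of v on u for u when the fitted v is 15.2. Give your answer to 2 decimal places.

n = 7, Σx = 79, Σy = 97, Σxy = 1630, Σx² = 1181
Sxx = Σx² − (Σx)²/n = 1181 − 891.571429 = 289.428571
Sxy = Σxy − (Σx)(Σy)/n = 1630 − 1094.714286 = 535.285714
b = Sxy/Sxx = 535.285714/289.428571 = 1.849457
a = ȳ − b·x̄ = 13.857143 − 1.849457·11.285714 = -7.015301
Set a + b·x = 15.2: x = (15.2 − (-7.015301)) / 1.849457 = 12.011796

12.01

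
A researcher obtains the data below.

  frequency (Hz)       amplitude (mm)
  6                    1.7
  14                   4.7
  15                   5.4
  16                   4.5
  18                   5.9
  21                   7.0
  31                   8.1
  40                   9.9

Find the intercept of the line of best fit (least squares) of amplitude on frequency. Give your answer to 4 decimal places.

n = 8, Σx = 161, Σy = 47.2, Σxy = 1129.3, Σx² = 4039
Sxx = Σx² − (Σx)²/n = 4039 − 3240.125 = 798.875
Sxy = Σxy − (Σx)(Σy)/n = 1129.3 − 949.9 = 179.4
b = Sxy/Sxx = 179.4/798.875 = 0.224566
a = ȳ − b·x̄ = 5.9 − 0.224566·20.125 = 1.380613

1.3806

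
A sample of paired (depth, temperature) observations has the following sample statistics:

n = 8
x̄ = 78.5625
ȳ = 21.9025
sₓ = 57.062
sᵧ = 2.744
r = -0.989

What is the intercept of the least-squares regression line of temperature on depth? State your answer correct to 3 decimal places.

25.639

b = r · sᵧ/sₓ = -0.989 · 2.744/57.062 = -0.047559
a = ȳ − b·x̄ = 21.9025 − (-0.047559)·78.5625 = 25.638860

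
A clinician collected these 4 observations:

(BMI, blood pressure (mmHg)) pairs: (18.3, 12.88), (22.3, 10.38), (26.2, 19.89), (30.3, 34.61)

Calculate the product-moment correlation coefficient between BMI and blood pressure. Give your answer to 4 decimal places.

n = 4, Σx = 97.1, Σy = 77.76, Σxy = 2036.979, Σx² = 2436.71, Σy² = 1867.103
Sxx = Σx² − (Σx)²/n = 2436.71 − 2357.1025 = 79.6075
Sxy = Σxy − (Σx)(Σy)/n = 2036.979 − 1887.624 = 149.355
Syy = Σy² − (Σy)²/n = 1867.103 − 1511.6544 = 355.4486
r = Sxy/√(Sxx·Syy) = 149.355/√(28296.374425) = 149.355/168.215262 = 0.887880

0.8879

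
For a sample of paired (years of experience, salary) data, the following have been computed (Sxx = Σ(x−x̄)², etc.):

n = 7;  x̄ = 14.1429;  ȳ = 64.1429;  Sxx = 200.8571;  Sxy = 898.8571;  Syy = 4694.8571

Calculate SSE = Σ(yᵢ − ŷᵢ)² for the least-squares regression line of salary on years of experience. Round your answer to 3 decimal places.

672.375

b = Sxy/Sxx = 898.8571/200.8571 = 4.475107
SSE = Syy − b·Sxy = 4694.8571 − 4.475107·898.8571 = 672.375016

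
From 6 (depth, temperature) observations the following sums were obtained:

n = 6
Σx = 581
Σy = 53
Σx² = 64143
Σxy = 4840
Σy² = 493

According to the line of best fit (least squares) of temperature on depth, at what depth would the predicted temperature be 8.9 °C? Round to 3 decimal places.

95.035

Sxx = Σx² − (Σx)²/n = 64143 − 56260.166667 = 7882.833333
Sxy = Σxy − (Σx)(Σy)/n = 4840 − 5132.166667 = -292.166667
b = Sxy/Sxx = -292.166667/7882.833333 = -0.037064
a = ȳ − b·x̄ = 8.833333 − (-0.037064)·96.833333 = 12.422331
Set a + b·x = 8.9: x = (8.9 − 12.422331) / (-0.037064) = 95.034626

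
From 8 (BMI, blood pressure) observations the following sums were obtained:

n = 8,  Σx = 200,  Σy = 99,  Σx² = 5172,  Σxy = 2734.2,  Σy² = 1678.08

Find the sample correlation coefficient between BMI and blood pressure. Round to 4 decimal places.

0.9286

Sxx = Σx² − (Σx)²/n = 5172 − 5000 = 172
Sxy = Σxy − (Σx)(Σy)/n = 2734.2 − 2475 = 259.2
Syy = Σy² − (Σy)²/n = 1678.08 − 1225.125 = 452.955
r = Sxy/√(Sxx·Syy) = 259.2/√(77908.26) = 259.2/279.120512 = 0.928631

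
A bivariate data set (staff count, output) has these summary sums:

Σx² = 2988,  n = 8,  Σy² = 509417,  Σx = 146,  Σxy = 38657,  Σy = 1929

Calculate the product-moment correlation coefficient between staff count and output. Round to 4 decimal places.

Sxx = Σx² − (Σx)²/n = 2988 − 2664.5 = 323.5
Sxy = Σxy − (Σx)(Σy)/n = 38657 − 35204.25 = 3452.75
Syy = Σy² − (Σy)²/n = 509417 − 465130.125 = 44286.875
r = Sxy/√(Sxx·Syy) = 3452.75/√(14326804.0625) = 3452.75/3785.076494 = 0.912201

0.9122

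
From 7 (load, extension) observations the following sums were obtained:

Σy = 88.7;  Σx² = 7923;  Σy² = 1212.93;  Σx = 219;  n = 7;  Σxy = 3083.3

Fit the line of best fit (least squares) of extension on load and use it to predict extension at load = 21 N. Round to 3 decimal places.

Sxx = Σx² − (Σx)²/n = 7923 − 6851.571429 = 1071.428571
Sxy = Σxy − (Σx)(Σy)/n = 3083.3 − 2775.042857 = 308.257143
b = Sxy/Sxx = 308.257143/1071.428571 = 0.287707
a = ȳ − b·x̄ = 12.671429 − 0.287707·31.285714 = 3.67032
ŷ(21) = a + b·21 = 3.67032 + 0.287707·21 = 9.71216

9.712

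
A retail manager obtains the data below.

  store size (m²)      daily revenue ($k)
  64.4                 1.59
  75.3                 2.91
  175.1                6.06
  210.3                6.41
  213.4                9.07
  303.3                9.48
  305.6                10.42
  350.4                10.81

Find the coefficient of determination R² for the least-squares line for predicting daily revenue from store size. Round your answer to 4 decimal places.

n = 8, Σx = 1697.8, Σy = 56.75, Σxy = 14513.646, Σx² = 438405.52, Σy² = 486.3757
Sxx = Σx² − (Σx)²/n = 438405.52 − 360315.605 = 78089.915
Sxy = Σxy − (Σx)(Σy)/n = 14513.646 − 12043.76875 = 2469.87725
Syy = Σy² − (Σy)²/n = 486.3757 − 402.570312 = 83.805387
R² = Sxy²/(Sxx·Syy) = (2469.87725)²/(78089.915·83.805387) = 0.932146

0.9321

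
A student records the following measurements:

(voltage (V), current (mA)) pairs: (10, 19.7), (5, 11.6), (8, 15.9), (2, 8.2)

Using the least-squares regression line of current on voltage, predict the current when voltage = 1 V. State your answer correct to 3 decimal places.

6.371

n = 4, Σx = 25, Σy = 55.4, Σxy = 398.6, Σx² = 193
Sxx = Σx² − (Σx)²/n = 193 − 156.25 = 36.75
Sxy = Σxy − (Σx)(Σy)/n = 398.6 − 346.25 = 52.35
b = Sxy/Sxx = 52.35/36.75 = 1.424490
a = ȳ − b·x̄ = 13.85 − 1.424490·6.25 = 4.946939
ŷ(1) = a + b·1 = 4.946939 + 1.424490·1 = 6.371429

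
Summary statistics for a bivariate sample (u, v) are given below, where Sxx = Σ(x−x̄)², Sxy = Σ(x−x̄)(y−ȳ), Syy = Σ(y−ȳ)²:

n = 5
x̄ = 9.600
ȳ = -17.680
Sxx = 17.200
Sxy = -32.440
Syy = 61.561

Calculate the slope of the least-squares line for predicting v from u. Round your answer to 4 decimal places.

b = Sxy/Sxx = -32.44/17.2 = -1.886047

-1.8860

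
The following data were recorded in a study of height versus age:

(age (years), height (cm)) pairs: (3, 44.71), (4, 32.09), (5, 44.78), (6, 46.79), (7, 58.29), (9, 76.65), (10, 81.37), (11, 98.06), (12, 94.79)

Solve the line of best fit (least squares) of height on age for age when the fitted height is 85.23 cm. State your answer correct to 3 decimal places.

10.352

n = 9, Σx = 67, Σy = 577.53, Σxy = 4894.85, Σx² = 581
Sxx = Σx² − (Σx)²/n = 581 − 498.777778 = 82.222222
Sxy = Σxy − (Σx)(Σy)/n = 4894.85 − 4299.39 = 595.46
b = Sxy/Sxx = 595.46/82.222222 = 7.242081
a = ȳ − b·x̄ = 64.17 − 7.242081·7.444444 = 10.256730
Set a + b·x = 85.23: x = (85.23 − 10.256730) / 7.242081 = 10.352448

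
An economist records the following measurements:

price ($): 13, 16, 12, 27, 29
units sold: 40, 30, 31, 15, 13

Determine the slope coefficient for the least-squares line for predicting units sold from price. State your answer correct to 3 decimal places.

n = 5, Σx = 97, Σy = 129, Σxy = 2154, Σx² = 2139
Sxx = Σx² − (Σx)²/n = 2139 − 1881.8 = 257.2
Sxy = Σxy − (Σx)(Σy)/n = 2154 − 2502.6 = -348.6
b = Sxy/Sxx = -348.6/257.2 = -1.355365

-1.355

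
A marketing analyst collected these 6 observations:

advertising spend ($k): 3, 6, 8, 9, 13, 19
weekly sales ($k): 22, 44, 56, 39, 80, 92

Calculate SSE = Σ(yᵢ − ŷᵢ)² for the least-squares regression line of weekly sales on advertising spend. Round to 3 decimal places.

n = 6, Σx = 58, Σy = 333, Σxy = 3917, Σx² = 720, Σy² = 21941
Sxx = Σx² − (Σx)²/n = 720 − 560.666667 = 159.333333
Sxy = Σxy − (Σx)(Σy)/n = 3917 − 3219 = 698
Syy = Σy² − (Σy)²/n = 21941 − 18481.5 = 3459.5
b = Sxy/Sxx = 698/159.333333 = 4.380753
SSE = Syy − b·Sxy = 3459.5 − 4.380753·698 = 401.734310

401.734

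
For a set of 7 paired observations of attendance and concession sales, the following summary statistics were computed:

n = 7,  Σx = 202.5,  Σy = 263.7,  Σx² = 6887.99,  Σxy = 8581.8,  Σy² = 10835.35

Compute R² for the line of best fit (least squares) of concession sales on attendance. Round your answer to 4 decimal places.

0.9789

Sxx = Σx² − (Σx)²/n = 6887.99 − 5858.035714 = 1029.954286
Sxy = Σxy − (Σx)(Σy)/n = 8581.8 − 7628.464286 = 953.335714
Syy = Σy² − (Σy)²/n = 10835.35 − 9933.955714 = 901.394286
R² = Sxy²/(Sxx·Syy) = (953.335714)²/(1029.954286·901.394286) = 0.978947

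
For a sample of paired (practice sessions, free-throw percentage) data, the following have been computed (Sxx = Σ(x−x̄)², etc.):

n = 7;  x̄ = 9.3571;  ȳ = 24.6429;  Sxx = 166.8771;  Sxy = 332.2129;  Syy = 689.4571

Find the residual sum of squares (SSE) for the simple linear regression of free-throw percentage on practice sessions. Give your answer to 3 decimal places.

b = Sxy/Sxx = 332.2129/166.8771 = 1.990764
SSE = Syy − b·Sxy = 689.4571 − 1.990764·332.2129 = 28.099664

28.100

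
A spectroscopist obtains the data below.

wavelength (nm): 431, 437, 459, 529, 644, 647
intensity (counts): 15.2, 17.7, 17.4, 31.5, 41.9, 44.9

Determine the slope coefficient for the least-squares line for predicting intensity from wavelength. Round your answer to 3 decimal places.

0.131

n = 6, Σx = 3147, Σy = 168.6, Σxy = 94970.1, Σx² = 1700597
Sxx = Σx² − (Σx)²/n = 1700597 − 1650601.5 = 49995.5
Sxy = Σxy − (Σx)(Σy)/n = 94970.1 − 88430.7 = 6539.4
b = Sxy/Sxx = 6539.4/49995.5 = 0.130800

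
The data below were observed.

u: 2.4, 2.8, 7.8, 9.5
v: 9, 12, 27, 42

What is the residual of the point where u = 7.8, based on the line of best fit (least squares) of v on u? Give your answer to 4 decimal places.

-4.5446

n = 4, Σx = 22.5, Σy = 90, Σxy = 664.8, Σx² = 164.69
Sxx = Σx² − (Σx)²/n = 164.69 − 126.5625 = 38.1275
Sxy = Σxy − (Σx)(Σy)/n = 664.8 − 506.25 = 158.55
b = Sxy/Sxx = 158.55/38.1275 = 4.158416
a = ȳ − b·x̄ = 22.5 − 4.158416·5.625 = -0.891089
ŷ(7.8) = -0.891089 + 4.158416·7.8 = 31.544554
residual = y − ŷ = 27 − 31.544554 = -4.544554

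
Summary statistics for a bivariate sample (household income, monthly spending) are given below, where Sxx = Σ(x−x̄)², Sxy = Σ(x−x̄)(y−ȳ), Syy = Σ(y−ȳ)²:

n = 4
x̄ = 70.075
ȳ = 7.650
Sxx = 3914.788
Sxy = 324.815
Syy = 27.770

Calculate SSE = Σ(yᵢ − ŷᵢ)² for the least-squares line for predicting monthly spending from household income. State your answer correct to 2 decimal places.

b = Sxy/Sxx = 324.815/3914.788 = 0.082971
SSE = Syy − b·Sxy = 27.77 − 0.082971·324.815 = 0.819681

0.82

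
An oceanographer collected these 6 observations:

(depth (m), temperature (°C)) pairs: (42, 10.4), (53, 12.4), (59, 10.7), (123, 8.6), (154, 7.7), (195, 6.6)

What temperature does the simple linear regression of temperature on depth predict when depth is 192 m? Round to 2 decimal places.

n = 6, Σx = 626, Σy = 56.4, Σxy = 5255.9, Σx² = 84924
Sxx = Σx² − (Σx)²/n = 84924 − 65312.666667 = 19611.333333
Sxy = Σxy − (Σx)(Σy)/n = 5255.9 − 5884.4 = -628.5
b = Sxy/Sxx = -628.5/19611.333333 = -0.032048
a = ȳ − b·x̄ = 9.4 − (-0.032048)·104.333333 = 12.743653
ŷ(192) = a + b·192 = 12.743653 + (-0.032048)·192 = 6.590477

6.59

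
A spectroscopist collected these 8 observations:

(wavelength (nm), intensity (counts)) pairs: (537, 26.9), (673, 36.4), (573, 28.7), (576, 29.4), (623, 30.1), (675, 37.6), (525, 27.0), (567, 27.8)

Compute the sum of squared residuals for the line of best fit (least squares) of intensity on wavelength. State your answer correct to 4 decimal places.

n = 8, Σx = 4749, Σy = 243.9, Σxy = 146391.9, Σx² = 2842271, Σy² = 7558.23
Sxx = Σx² − (Σx)²/n = 2842271 − 2819125.125 = 23145.875
Sxy = Σxy − (Σx)(Σy)/n = 146391.9 − 144785.1375 = 1606.7625
Syy = Σy² − (Σy)²/n = 7558.23 − 7435.90125 = 122.32875
b = Sxy/Sxx = 1606.7625/23145.875 = 0.069419
SSE = Syy − b·Sxy = 122.32875 − 0.069419·1606.7625 = 10.788973

10.7890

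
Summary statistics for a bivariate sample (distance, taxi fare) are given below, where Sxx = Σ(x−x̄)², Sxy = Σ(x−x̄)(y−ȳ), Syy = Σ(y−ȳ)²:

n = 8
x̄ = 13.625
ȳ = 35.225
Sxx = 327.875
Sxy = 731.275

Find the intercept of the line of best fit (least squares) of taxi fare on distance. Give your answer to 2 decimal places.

b = Sxy/Sxx = 731.275/327.875 = 2.230347
a = ȳ − b·x̄ = 35.225 − 2.230347·13.625 = 4.836523

4.84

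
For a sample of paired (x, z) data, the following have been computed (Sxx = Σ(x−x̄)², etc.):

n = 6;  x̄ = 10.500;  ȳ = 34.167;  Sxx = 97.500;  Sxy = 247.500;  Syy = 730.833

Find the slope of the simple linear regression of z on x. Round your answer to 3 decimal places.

2.538

b = Sxy/Sxx = 247.5/97.5 = 2.538462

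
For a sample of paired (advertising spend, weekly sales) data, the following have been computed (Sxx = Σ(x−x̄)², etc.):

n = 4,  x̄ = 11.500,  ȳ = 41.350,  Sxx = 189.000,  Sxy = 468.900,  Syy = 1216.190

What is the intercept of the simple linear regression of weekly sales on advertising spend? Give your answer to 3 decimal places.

b = Sxy/Sxx = 468.9/189 = 2.480952
a = ȳ − b·x̄ = 41.35 − 2.480952·11.5 = 12.819048

12.819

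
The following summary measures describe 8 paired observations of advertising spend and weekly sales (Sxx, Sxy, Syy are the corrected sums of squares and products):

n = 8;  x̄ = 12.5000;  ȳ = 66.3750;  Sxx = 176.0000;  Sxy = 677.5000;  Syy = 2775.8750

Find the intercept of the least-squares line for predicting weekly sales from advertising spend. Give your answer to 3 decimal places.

18.257

b = Sxy/Sxx = 677.5/176 = 3.849432
a = ȳ − b·x̄ = 66.375 − 3.849432·12.5 = 18.257102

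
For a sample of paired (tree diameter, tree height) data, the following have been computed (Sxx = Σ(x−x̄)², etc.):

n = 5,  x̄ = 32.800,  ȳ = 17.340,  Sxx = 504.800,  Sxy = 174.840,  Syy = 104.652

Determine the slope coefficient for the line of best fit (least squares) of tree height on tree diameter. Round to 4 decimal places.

b = Sxy/Sxx = 174.84/504.8 = 0.346355

0.3464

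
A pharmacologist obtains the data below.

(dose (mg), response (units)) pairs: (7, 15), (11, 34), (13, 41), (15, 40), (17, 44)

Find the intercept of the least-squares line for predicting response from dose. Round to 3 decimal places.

-0.872

n = 5, Σx = 63, Σy = 174, Σxy = 2360, Σx² = 853
Sxx = Σx² − (Σx)²/n = 853 − 793.8 = 59.2
Sxy = Σxy − (Σx)(Σy)/n = 2360 − 2192.4 = 167.6
b = Sxy/Sxx = 167.6/59.2 = 2.831081
a = ȳ − b·x̄ = 34.8 − 2.831081·12.6 = -0.871622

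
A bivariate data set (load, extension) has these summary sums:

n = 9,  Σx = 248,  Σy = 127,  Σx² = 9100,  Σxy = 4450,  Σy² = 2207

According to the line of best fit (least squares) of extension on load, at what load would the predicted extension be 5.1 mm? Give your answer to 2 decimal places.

Sxx = Σx² − (Σx)²/n = 9100 − 6833.777778 = 2266.222222
Sxy = Σxy − (Σx)(Σy)/n = 4450 − 3499.555556 = 950.444444
b = Sxy/Sxx = 950.444444/2266.222222 = 0.419396
a = ȳ − b·x̄ = 14.111111 − 0.419396·27.555556 = 2.554422
Set a + b·x = 5.1: x = (5.1 − 2.554422) / 0.419396 = 6.069628

6.07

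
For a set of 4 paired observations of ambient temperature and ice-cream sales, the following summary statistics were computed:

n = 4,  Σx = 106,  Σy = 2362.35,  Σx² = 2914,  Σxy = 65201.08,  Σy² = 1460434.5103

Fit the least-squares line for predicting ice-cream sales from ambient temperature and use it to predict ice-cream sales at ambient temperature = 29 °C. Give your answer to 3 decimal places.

Sxx = Σx² − (Σx)²/n = 2914 − 2809 = 105
Sxy = Σxy − (Σx)(Σy)/n = 65201.08 − 62602.275 = 2598.805
b = Sxy/Sxx = 2598.805/105 = 24.750524
a = ȳ − b·x̄ = 590.5875 − 24.750524·26.5 = -65.301381
ŷ(29) = a + b·29 = -65.301381 + 24.750524·29 = 652.463810

652.464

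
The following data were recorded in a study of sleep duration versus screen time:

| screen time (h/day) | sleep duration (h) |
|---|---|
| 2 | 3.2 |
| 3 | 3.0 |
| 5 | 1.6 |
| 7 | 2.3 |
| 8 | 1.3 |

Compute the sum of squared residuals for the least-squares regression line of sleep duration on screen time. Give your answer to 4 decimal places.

0.8492

n = 5, Σx = 25, Σy = 11.4, Σxy = 49.9, Σx² = 151, Σy² = 28.78
Sxx = Σx² − (Σx)²/n = 151 − 125 = 26
Sxy = Σxy − (Σx)(Σy)/n = 49.9 − 57 = -7.1
Syy = Σy² − (Σy)²/n = 28.78 − 25.992 = 2.788
b = Sxy/Sxx = -7.1/26 = -0.273077
SSE = Syy − b·Sxy = 2.788 − (-0.273077)·(-7.1) = 0.849154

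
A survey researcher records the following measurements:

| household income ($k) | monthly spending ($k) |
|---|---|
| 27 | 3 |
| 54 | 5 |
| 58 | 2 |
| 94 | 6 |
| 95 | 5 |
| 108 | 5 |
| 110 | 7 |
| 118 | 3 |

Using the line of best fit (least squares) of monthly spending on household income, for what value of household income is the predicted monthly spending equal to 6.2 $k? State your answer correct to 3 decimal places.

152.551

n = 8, Σx = 664, Σy = 36, Σxy = 3170, Σx² = 62558
Sxx = Σx² − (Σx)²/n = 62558 − 55112 = 7446
Sxy = Σxy − (Σx)(Σy)/n = 3170 − 2988 = 182
b = Sxy/Sxx = 182/7446 = 0.024443
a = ȳ − b·x̄ = 4.5 − 0.024443·83 = 2.471260
Set a + b·x = 6.2: x = (6.2 − 2.471260) / 0.024443 = 152.550549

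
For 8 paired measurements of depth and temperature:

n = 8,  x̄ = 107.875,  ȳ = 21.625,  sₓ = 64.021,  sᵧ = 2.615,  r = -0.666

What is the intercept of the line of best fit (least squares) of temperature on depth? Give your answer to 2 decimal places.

24.56

b = r · sᵧ/sₓ = -0.666 · 2.615/64.021 = -0.027203
a = ȳ − b·x̄ = 21.625 − (-0.027203)·107.875 = 24.559569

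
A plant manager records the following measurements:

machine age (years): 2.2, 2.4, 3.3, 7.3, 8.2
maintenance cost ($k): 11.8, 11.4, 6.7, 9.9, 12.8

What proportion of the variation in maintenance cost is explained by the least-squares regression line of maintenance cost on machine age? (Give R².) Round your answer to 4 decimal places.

0.0574

n = 5, Σx = 23.4, Σy = 52.6, Σxy = 252.66, Σx² = 142.02, Σy² = 575.94
Sxx = Σx² − (Σx)²/n = 142.02 − 109.512 = 32.508
Sxy = Σxy − (Σx)(Σy)/n = 252.66 − 246.168 = 6.492
Syy = Σy² − (Σy)²/n = 575.94 − 553.352 = 22.588
R² = Sxy²/(Sxx·Syy) = (6.492)²/(32.508·22.588) = 0.057397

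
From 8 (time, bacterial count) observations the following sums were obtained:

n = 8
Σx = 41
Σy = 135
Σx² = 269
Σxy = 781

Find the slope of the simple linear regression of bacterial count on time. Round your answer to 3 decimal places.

1.514

Sxx = Σx² − (Σx)²/n = 269 − 210.125 = 58.875
Sxy = Σxy − (Σx)(Σy)/n = 781 − 691.875 = 89.125
b = Sxy/Sxx = 89.125/58.875 = 1.513800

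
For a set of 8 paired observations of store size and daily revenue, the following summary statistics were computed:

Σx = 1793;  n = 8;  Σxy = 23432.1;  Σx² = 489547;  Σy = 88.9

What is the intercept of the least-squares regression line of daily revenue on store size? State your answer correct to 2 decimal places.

2.15

Sxx = Σx² − (Σx)²/n = 489547 − 401856.125 = 87690.875
Sxy = Σxy − (Σx)(Σy)/n = 23432.1 − 19924.7125 = 3507.3875
b = Sxy/Sxx = 3507.3875/87690.875 = 0.039997
a = ȳ − b·x̄ = 11.1125 − 0.039997·224.125 = 2.148133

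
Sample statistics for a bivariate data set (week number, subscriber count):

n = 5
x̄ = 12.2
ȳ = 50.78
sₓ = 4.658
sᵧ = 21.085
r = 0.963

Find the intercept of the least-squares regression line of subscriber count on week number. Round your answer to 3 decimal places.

b = r · sᵧ/sₓ = 0.963 · 21.085/4.658 = 4.359136
a = ȳ − b·x̄ = 50.78 − 4.359136·12.2 = -2.401458

-2.401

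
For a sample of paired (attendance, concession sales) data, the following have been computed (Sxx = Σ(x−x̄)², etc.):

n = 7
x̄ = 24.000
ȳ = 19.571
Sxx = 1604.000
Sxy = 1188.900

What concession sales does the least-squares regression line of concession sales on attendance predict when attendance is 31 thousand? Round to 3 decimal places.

24.759

b = Sxy/Sxx = 1188.9/1604 = 0.741209
a = ȳ − b·x̄ = 19.571 − 0.741209·24 = 1.781973
ŷ(31) = a + b·31 = 1.781973 + 0.741209·31 = 24.759466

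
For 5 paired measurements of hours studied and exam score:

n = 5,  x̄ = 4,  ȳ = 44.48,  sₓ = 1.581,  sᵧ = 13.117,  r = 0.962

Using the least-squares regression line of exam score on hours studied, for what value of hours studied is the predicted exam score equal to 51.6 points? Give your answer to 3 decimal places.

4.892

b = r · sᵧ/sₓ = 0.962 · 13.117/1.581 = 7.981375
a = ȳ − b·x̄ = 44.48 − 7.981375·4 = 12.554500
Set a + b·x = 51.6: x = (51.6 − 12.554500) / 7.981375 = 4.892077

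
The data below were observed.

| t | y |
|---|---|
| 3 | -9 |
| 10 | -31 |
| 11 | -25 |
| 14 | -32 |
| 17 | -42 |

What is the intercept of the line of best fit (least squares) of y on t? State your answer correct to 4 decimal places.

-3.3000

n = 5, Σx = 55, Σy = -139, Σxy = -1774, Σx² = 715
Sxx = Σx² − (Σx)²/n = 715 − 605 = 110
Sxy = Σxy − (Σx)(Σy)/n = -1774 − (-1529) = -245
b = Sxy/Sxx = -245/110 = -2.227273
a = ȳ − b·x̄ = -27.8 − (-2.227273)·11 = -3.3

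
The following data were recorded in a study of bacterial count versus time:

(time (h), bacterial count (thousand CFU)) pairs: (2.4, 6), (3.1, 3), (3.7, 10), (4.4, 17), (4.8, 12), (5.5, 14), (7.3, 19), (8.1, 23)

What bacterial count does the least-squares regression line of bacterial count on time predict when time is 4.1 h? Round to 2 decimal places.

n = 8, Σx = 39.3, Σy = 104, Σxy = 595.1, Σx² = 220.61
Sxx = Σx² − (Σx)²/n = 220.61 − 193.06125 = 27.54875
Sxy = Σxy − (Σx)(Σy)/n = 595.1 − 510.9 = 84.2
b = Sxy/Sxx = 84.2/27.54875 = 3.056400
a = ȳ − b·x̄ = 13 − 3.056400·4.9125 = -2.014565
ŷ(4.1) = a + b·4.1 = -2.014565 + 3.056400·4.1 = 10.516675

10.52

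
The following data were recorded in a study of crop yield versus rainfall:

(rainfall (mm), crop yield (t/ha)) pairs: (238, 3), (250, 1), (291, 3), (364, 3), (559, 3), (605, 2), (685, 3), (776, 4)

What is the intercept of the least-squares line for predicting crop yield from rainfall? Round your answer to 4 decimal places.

n = 8, Σx = 3768, Σy = 22, Σxy = 10975, Σx² = 2086228
Sxx = Σx² − (Σx)²/n = 2086228 − 1774728 = 311500
Sxy = Σxy − (Σx)(Σy)/n = 10975 − 10362 = 613
b = Sxy/Sxx = 613/311500 = 0.001968
a = ȳ − b·x̄ = 2.75 − 0.001968·471 = 1.823120

1.8231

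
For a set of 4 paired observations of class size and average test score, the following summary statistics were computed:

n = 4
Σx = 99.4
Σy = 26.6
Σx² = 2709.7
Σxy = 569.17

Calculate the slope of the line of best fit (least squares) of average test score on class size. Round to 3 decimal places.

-0.383

Sxx = Σx² − (Σx)²/n = 2709.7 − 2470.09 = 239.61
Sxy = Σxy − (Σx)(Σy)/n = 569.17 − 661.01 = -91.84
b = Sxy/Sxx = -91.84/239.61 = -0.383290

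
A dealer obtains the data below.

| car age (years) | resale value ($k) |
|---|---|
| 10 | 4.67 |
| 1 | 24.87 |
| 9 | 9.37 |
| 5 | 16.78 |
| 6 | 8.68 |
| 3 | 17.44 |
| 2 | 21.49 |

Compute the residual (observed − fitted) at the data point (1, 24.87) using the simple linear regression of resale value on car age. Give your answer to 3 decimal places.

n = 7, Σx = 36, Σy = 103.3, Σxy = 387.18, Σx² = 256
Sxx = Σx² − (Σx)²/n = 256 − 185.142857 = 70.857143
Sxy = Σxy − (Σx)(Σy)/n = 387.18 − 531.257143 = -144.077143
b = Sxy/Sxx = -144.077143/70.857143 = -2.033347
a = ȳ − b·x̄ = 14.757143 − (-2.033347)·5.142857 = 25.214355
ŷ(1) = 25.214355 + (-2.033347)·1 = 23.181008
residual = y − ŷ = 24.87 − 23.181008 = 1.688992

1.689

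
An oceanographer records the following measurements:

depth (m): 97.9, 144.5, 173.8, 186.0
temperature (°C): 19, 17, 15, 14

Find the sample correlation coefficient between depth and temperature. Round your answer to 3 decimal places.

n = 4, Σx = 602.2, Σy = 65, Σxy = 9527.6, Σx² = 95267.1, Σy² = 1071
Sxx = Σx² − (Σx)²/n = 95267.1 − 90661.21 = 4605.89
Sxy = Σxy − (Σx)(Σy)/n = 9527.6 − 9785.75 = -258.15
Syy = Σy² − (Σy)²/n = 1071 − 1056.25 = 14.75
r = Sxy/√(Sxx·Syy) = -258.15/√(67936.8775) = -258.15/260.647036 = -0.990420

-0.990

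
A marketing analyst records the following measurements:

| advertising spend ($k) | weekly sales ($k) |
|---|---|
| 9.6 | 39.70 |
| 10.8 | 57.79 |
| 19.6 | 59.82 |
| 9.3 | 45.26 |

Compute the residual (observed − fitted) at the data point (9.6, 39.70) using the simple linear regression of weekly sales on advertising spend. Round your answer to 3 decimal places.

n = 4, Σx = 49.3, Σy = 202.57, Σxy = 2598.642, Σx² = 679.45
Sxx = Σx² − (Σx)²/n = 679.45 − 607.6225 = 71.8275
Sxy = Σxy − (Σx)(Σy)/n = 2598.642 − 2496.67525 = 101.96675
b = Sxy/Sxx = 101.96675/71.8275 = 1.419606
a = ȳ − b·x̄ = 50.6425 − 1.419606·12.325 = 33.145856
ŷ(9.6) = 33.145856 + 1.419606·9.6 = 46.774074
residual = y − ŷ = 39.70 − 46.774074 = -7.074074

-7.074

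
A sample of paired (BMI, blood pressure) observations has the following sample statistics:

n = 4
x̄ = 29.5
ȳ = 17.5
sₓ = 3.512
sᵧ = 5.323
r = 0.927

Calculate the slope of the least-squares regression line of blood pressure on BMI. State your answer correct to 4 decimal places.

1.4050

b = r · sᵧ/sₓ = 0.927 · 5.323/3.512 = 1.405017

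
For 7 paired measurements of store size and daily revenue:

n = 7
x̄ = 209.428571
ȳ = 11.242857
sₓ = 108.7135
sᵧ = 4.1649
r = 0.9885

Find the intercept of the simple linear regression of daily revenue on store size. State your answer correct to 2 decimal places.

b = r · sᵧ/sₓ = 0.9885 · 4.1649/108.7135 = 0.037870
a = ȳ − b·x̄ = 11.242857 − 0.037870·209.428571 = 3.311752

3.31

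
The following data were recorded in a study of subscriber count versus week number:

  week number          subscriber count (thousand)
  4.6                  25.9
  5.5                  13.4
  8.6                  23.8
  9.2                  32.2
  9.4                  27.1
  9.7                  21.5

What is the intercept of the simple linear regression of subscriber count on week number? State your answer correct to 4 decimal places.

14.3636

n = 6, Σx = 47, Σy = 143.9, Σxy = 1157.05, Σx² = 392.46
Sxx = Σx² − (Σx)²/n = 392.46 − 368.166667 = 24.293333
Sxy = Σxy − (Σx)(Σy)/n = 1157.05 − 1127.216667 = 29.833333
b = Sxy/Sxx = 29.833333/24.293333 = 1.228046
a = ȳ − b·x̄ = 23.983333 − 1.228046·7.833333 = 14.363639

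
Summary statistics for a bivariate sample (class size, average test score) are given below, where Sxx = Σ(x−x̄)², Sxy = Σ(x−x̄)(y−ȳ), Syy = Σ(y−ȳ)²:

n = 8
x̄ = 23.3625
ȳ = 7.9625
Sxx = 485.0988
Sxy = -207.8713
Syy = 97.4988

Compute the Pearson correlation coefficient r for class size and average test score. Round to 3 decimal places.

-0.956

r = Sxy/√(Sxx·Syy) = -207.8713/√(47296.550881) = -207.8713/217.477702 = -0.955828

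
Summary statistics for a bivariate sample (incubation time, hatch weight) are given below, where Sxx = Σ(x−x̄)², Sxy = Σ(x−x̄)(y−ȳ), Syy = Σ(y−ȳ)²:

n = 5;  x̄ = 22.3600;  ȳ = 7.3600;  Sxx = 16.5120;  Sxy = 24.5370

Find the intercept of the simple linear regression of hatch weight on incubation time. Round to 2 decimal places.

-25.87

b = Sxy/Sxx = 24.537/16.512 = 1.486010
a = ȳ − b·x̄ = 7.36 − 1.486010·22.36 = -25.867188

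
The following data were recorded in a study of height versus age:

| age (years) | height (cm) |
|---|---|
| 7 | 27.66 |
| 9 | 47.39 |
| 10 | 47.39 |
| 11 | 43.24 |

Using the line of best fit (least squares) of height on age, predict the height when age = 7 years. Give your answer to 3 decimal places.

31.872

n = 4, Σx = 37, Σy = 165.68, Σxy = 1569.67, Σx² = 351
Sxx = Σx² − (Σx)²/n = 351 − 342.25 = 8.75
Sxy = Σxy − (Σx)(Σy)/n = 1569.67 − 1532.54 = 37.13
b = Sxy/Sxx = 37.13/8.75 = 4.243429
a = ȳ − b·x̄ = 41.42 − 4.243429·9.25 = 2.168286
ŷ(7) = a + b·7 = 2.168286 + 4.243429·7 = 31.872286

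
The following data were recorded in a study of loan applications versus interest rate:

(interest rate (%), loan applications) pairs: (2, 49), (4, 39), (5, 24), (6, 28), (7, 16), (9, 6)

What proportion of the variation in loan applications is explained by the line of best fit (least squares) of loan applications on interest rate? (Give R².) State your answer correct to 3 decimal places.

n = 6, Σx = 33, Σy = 162, Σxy = 708, Σx² = 211, Σy² = 5574
Sxx = Σx² − (Σx)²/n = 211 − 181.5 = 29.5
Sxy = Σxy − (Σx)(Σy)/n = 708 − 891 = -183
Syy = Σy² − (Σy)²/n = 5574 − 4374 = 1200
R² = Sxy²/(Sxx·Syy) = (-183)²/(29.5·1200) = 0.946017

0.946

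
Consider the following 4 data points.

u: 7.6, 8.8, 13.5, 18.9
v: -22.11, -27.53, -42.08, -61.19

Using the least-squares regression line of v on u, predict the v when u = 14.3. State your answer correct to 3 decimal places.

-45.361

n = 4, Σx = 48.8, Σy = -152.91, Σxy = -2134.871, Σx² = 674.66
Sxx = Σx² − (Σx)²/n = 674.66 − 595.36 = 79.3
Sxy = Σxy − (Σx)(Σy)/n = -2134.871 − (-1865.502) = -269.369
b = Sxy/Sxx = -269.369/79.3 = -3.396835
a = ȳ − b·x̄ = -38.2275 − (-3.396835)·12.2 = 3.213885
ŷ(14.3) = a + b·14.3 = 3.213885 + (-3.396835)·14.3 = -45.360853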